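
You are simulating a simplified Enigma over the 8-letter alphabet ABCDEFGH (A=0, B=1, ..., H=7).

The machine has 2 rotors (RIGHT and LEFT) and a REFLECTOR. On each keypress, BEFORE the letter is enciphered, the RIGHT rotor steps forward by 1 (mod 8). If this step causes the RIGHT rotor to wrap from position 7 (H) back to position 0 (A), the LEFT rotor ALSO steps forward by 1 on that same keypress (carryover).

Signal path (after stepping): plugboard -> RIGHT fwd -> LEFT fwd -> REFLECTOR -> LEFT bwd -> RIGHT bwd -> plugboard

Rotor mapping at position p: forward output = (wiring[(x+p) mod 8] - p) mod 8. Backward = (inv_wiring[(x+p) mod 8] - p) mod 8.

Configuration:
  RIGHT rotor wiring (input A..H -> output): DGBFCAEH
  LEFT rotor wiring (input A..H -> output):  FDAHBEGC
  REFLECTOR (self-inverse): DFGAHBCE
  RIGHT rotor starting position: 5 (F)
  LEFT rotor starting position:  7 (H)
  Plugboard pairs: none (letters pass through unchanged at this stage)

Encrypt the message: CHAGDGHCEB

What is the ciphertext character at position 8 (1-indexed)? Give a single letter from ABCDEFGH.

Char 1 ('C'): step: R->6, L=7; C->plug->C->R->F->L->C->refl->G->L'->B->R'->B->plug->B
Char 2 ('H'): step: R->7, L=7; H->plug->H->R->F->L->C->refl->G->L'->B->R'->G->plug->G
Char 3 ('A'): step: R->0, L->0 (L advanced); A->plug->A->R->D->L->H->refl->E->L'->F->R'->D->plug->D
Char 4 ('G'): step: R->1, L=0; G->plug->G->R->G->L->G->refl->C->L'->H->R'->E->plug->E
Char 5 ('D'): step: R->2, L=0; D->plug->D->R->G->L->G->refl->C->L'->H->R'->A->plug->A
Char 6 ('G'): step: R->3, L=0; G->plug->G->R->D->L->H->refl->E->L'->F->R'->C->plug->C
Char 7 ('H'): step: R->4, L=0; H->plug->H->R->B->L->D->refl->A->L'->C->R'->F->plug->F
Char 8 ('C'): step: R->5, L=0; C->plug->C->R->C->L->A->refl->D->L'->B->R'->E->plug->E

E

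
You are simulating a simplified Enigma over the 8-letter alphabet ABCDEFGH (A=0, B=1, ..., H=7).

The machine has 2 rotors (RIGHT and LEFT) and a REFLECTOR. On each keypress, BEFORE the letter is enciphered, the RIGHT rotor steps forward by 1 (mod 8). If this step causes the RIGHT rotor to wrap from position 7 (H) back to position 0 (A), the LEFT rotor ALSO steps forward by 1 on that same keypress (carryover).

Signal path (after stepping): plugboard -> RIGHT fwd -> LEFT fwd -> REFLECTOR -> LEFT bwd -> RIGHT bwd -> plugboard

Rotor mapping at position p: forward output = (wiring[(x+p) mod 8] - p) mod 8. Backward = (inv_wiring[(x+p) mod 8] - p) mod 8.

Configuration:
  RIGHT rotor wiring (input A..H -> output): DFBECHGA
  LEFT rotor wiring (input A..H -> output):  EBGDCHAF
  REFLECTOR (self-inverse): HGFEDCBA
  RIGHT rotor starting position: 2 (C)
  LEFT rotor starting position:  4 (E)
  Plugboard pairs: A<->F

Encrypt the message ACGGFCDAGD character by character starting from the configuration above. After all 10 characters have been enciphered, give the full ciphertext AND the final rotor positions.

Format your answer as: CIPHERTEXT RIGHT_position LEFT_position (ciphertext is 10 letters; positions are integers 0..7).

Answer: DAADDDFDDA 4 5

Derivation:
Char 1 ('A'): step: R->3, L=4; A->plug->F->R->A->L->G->refl->B->L'->D->R'->D->plug->D
Char 2 ('C'): step: R->4, L=4; C->plug->C->R->C->L->E->refl->D->L'->B->R'->F->plug->A
Char 3 ('G'): step: R->5, L=4; G->plug->G->R->H->L->H->refl->A->L'->E->R'->F->plug->A
Char 4 ('G'): step: R->6, L=4; G->plug->G->R->E->L->A->refl->H->L'->H->R'->D->plug->D
Char 5 ('F'): step: R->7, L=4; F->plug->A->R->B->L->D->refl->E->L'->C->R'->D->plug->D
Char 6 ('C'): step: R->0, L->5 (L advanced); C->plug->C->R->B->L->D->refl->E->L'->E->R'->D->plug->D
Char 7 ('D'): step: R->1, L=5; D->plug->D->R->B->L->D->refl->E->L'->E->R'->A->plug->F
Char 8 ('A'): step: R->2, L=5; A->plug->F->R->G->L->G->refl->B->L'->F->R'->D->plug->D
Char 9 ('G'): step: R->3, L=5; G->plug->G->R->C->L->A->refl->H->L'->D->R'->D->plug->D
Char 10 ('D'): step: R->4, L=5; D->plug->D->R->E->L->E->refl->D->L'->B->R'->F->plug->A
Final: ciphertext=DAADDDFDDA, RIGHT=4, LEFT=5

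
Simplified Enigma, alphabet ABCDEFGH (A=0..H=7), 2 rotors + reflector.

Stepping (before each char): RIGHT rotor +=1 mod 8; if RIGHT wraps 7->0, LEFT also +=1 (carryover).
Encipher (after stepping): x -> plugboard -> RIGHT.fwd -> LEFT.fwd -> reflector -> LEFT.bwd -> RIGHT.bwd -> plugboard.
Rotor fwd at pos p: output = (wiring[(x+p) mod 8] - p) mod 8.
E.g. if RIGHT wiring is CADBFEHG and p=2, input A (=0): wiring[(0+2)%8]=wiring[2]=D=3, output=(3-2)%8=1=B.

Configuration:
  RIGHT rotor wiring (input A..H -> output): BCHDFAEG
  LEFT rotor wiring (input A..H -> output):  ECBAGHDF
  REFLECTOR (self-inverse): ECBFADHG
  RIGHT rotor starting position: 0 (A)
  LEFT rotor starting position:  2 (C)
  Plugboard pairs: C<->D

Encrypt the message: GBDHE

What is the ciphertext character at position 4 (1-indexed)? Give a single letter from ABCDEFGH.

Char 1 ('G'): step: R->1, L=2; G->plug->G->R->F->L->D->refl->F->L'->D->R'->F->plug->F
Char 2 ('B'): step: R->2, L=2; B->plug->B->R->B->L->G->refl->H->L'->A->R'->H->plug->H
Char 3 ('D'): step: R->3, L=2; D->plug->C->R->F->L->D->refl->F->L'->D->R'->E->plug->E
Char 4 ('H'): step: R->4, L=2; H->plug->H->R->H->L->A->refl->E->L'->C->R'->D->plug->C

C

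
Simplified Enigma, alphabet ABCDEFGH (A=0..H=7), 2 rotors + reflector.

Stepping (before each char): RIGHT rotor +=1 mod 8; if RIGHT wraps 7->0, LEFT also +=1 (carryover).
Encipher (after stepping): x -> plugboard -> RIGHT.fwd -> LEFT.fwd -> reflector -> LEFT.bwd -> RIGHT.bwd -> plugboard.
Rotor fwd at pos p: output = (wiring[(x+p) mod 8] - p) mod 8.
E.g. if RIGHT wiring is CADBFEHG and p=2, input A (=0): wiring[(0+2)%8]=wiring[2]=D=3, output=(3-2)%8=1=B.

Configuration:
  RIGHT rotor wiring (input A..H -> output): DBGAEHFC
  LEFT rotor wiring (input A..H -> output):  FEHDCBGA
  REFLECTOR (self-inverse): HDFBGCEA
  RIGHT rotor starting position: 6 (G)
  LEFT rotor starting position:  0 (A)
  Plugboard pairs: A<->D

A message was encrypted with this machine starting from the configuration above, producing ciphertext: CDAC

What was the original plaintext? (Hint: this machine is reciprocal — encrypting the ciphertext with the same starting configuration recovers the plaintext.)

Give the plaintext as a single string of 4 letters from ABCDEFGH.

Answer: AADA

Derivation:
Char 1 ('C'): step: R->7, L=0; C->plug->C->R->C->L->H->refl->A->L'->H->R'->D->plug->A
Char 2 ('D'): step: R->0, L->1 (L advanced); D->plug->A->R->D->L->B->refl->D->L'->A->R'->D->plug->A
Char 3 ('A'): step: R->1, L=1; A->plug->D->R->D->L->B->refl->D->L'->A->R'->A->plug->D
Char 4 ('C'): step: R->2, L=1; C->plug->C->R->C->L->C->refl->F->L'->F->R'->D->plug->A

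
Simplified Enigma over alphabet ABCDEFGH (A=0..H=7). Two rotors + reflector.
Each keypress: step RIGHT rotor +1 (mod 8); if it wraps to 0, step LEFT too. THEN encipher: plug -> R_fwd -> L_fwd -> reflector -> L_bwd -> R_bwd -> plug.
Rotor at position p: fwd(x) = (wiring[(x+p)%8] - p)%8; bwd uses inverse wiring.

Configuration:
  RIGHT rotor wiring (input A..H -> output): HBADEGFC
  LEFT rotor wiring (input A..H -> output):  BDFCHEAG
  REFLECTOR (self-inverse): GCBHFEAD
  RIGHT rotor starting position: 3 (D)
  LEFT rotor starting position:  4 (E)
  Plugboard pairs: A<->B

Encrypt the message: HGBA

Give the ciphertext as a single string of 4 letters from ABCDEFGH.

Answer: CFCF

Derivation:
Char 1 ('H'): step: R->4, L=4; H->plug->H->R->H->L->G->refl->A->L'->B->R'->C->plug->C
Char 2 ('G'): step: R->5, L=4; G->plug->G->R->G->L->B->refl->C->L'->D->R'->F->plug->F
Char 3 ('B'): step: R->6, L=4; B->plug->A->R->H->L->G->refl->A->L'->B->R'->C->plug->C
Char 4 ('A'): step: R->7, L=4; A->plug->B->R->A->L->D->refl->H->L'->F->R'->F->plug->F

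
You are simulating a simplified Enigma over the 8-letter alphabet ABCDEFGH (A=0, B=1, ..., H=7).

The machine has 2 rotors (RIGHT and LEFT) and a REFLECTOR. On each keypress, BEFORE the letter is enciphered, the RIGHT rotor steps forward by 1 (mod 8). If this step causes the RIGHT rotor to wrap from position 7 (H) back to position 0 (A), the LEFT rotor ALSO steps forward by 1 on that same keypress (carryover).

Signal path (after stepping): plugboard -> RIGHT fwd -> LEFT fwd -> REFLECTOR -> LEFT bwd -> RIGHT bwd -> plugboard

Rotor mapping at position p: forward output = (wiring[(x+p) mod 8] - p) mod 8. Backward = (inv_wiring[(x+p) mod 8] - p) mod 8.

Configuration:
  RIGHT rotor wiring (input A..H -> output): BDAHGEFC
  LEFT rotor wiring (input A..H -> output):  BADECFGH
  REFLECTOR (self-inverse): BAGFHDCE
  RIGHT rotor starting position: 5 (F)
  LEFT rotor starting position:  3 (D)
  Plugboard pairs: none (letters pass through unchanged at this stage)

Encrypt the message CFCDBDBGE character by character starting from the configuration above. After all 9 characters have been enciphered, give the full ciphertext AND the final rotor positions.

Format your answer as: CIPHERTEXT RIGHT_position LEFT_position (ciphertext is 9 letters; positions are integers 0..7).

Answer: HEHCAGABG 6 4

Derivation:
Char 1 ('C'): step: R->6, L=3; C->plug->C->R->D->L->D->refl->F->L'->G->R'->H->plug->H
Char 2 ('F'): step: R->7, L=3; F->plug->F->R->H->L->A->refl->B->L'->A->R'->E->plug->E
Char 3 ('C'): step: R->0, L->4 (L advanced); C->plug->C->R->A->L->G->refl->C->L'->C->R'->H->plug->H
Char 4 ('D'): step: R->1, L=4; D->plug->D->R->F->L->E->refl->H->L'->G->R'->C->plug->C
Char 5 ('B'): step: R->2, L=4; B->plug->B->R->F->L->E->refl->H->L'->G->R'->A->plug->A
Char 6 ('D'): step: R->3, L=4; D->plug->D->R->C->L->C->refl->G->L'->A->R'->G->plug->G
Char 7 ('B'): step: R->4, L=4; B->plug->B->R->A->L->G->refl->C->L'->C->R'->A->plug->A
Char 8 ('G'): step: R->5, L=4; G->plug->G->R->C->L->C->refl->G->L'->A->R'->B->plug->B
Char 9 ('E'): step: R->6, L=4; E->plug->E->R->C->L->C->refl->G->L'->A->R'->G->plug->G
Final: ciphertext=HEHCAGABG, RIGHT=6, LEFT=4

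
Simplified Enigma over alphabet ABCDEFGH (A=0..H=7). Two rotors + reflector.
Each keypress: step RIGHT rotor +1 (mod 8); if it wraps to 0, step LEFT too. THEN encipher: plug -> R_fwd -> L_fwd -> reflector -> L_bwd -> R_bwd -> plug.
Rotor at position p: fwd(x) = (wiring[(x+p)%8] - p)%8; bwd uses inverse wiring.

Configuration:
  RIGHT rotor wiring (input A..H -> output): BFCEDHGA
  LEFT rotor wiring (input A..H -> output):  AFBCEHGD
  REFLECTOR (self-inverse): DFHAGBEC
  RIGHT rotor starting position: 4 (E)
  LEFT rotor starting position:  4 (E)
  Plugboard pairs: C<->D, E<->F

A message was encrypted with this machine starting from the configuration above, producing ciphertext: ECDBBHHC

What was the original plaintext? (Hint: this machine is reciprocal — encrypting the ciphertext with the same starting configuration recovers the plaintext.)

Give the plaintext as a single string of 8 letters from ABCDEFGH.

Answer: HFFDFFBB

Derivation:
Char 1 ('E'): step: R->5, L=4; E->plug->F->R->F->L->B->refl->F->L'->G->R'->H->plug->H
Char 2 ('C'): step: R->6, L=4; C->plug->D->R->H->L->G->refl->E->L'->E->R'->E->plug->F
Char 3 ('D'): step: R->7, L=4; D->plug->C->R->G->L->F->refl->B->L'->F->R'->E->plug->F
Char 4 ('B'): step: R->0, L->5 (L advanced); B->plug->B->R->F->L->E->refl->G->L'->C->R'->C->plug->D
Char 5 ('B'): step: R->1, L=5; B->plug->B->R->B->L->B->refl->F->L'->G->R'->E->plug->F
Char 6 ('H'): step: R->2, L=5; H->plug->H->R->D->L->D->refl->A->L'->E->R'->E->plug->F
Char 7 ('H'): step: R->3, L=5; H->plug->H->R->H->L->H->refl->C->L'->A->R'->B->plug->B
Char 8 ('C'): step: R->4, L=5; C->plug->D->R->E->L->A->refl->D->L'->D->R'->B->plug->B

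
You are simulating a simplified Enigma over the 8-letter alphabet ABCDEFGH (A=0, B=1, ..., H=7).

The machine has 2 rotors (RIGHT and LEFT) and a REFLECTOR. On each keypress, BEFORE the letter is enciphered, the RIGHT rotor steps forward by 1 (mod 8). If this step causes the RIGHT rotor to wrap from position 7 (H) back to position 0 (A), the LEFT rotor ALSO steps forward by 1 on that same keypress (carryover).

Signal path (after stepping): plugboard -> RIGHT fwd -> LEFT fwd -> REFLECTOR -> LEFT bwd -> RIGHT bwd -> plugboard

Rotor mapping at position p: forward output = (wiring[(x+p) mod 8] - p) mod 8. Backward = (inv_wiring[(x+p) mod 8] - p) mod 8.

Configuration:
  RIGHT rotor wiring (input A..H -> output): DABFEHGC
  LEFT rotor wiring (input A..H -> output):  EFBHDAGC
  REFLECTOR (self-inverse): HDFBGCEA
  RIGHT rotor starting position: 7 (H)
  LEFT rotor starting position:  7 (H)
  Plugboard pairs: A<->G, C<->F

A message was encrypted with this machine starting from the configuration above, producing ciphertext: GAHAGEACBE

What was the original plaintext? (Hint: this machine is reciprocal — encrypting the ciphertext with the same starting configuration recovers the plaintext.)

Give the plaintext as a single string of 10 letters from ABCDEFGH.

Char 1 ('G'): step: R->0, L->0 (L advanced); G->plug->A->R->D->L->H->refl->A->L'->F->R'->D->plug->D
Char 2 ('A'): step: R->1, L=0; A->plug->G->R->B->L->F->refl->C->L'->H->R'->A->plug->G
Char 3 ('H'): step: R->2, L=0; H->plug->H->R->G->L->G->refl->E->L'->A->R'->F->plug->C
Char 4 ('A'): step: R->3, L=0; A->plug->G->R->F->L->A->refl->H->L'->D->R'->D->plug->D
Char 5 ('G'): step: R->4, L=0; G->plug->A->R->A->L->E->refl->G->L'->G->R'->D->plug->D
Char 6 ('E'): step: R->5, L=0; E->plug->E->R->D->L->H->refl->A->L'->F->R'->C->plug->F
Char 7 ('A'): step: R->6, L=0; A->plug->G->R->G->L->G->refl->E->L'->A->R'->A->plug->G
Char 8 ('C'): step: R->7, L=0; C->plug->F->R->F->L->A->refl->H->L'->D->R'->A->plug->G
Char 9 ('B'): step: R->0, L->1 (L advanced); B->plug->B->R->A->L->E->refl->G->L'->C->R'->H->plug->H
Char 10 ('E'): step: R->1, L=1; E->plug->E->R->G->L->B->refl->D->L'->H->R'->A->plug->G

Answer: DGCDDFGGHG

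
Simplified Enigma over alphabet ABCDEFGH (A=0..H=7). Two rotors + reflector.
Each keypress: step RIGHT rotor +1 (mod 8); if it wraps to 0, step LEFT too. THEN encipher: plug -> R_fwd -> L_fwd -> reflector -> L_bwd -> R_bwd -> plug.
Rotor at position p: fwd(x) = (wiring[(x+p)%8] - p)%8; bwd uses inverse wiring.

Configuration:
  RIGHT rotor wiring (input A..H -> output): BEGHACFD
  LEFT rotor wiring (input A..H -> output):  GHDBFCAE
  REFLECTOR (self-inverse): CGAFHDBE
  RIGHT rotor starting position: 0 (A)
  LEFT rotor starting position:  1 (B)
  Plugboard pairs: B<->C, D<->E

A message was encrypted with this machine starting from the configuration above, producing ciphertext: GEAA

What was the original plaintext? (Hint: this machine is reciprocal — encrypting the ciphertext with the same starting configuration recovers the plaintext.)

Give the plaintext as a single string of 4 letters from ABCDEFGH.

Char 1 ('G'): step: R->1, L=1; G->plug->G->R->C->L->A->refl->C->L'->B->R'->E->plug->D
Char 2 ('E'): step: R->2, L=1; E->plug->D->R->A->L->G->refl->B->L'->E->R'->A->plug->A
Char 3 ('A'): step: R->3, L=1; A->plug->A->R->E->L->B->refl->G->L'->A->R'->E->plug->D
Char 4 ('A'): step: R->4, L=1; A->plug->A->R->E->L->B->refl->G->L'->A->R'->F->plug->F

Answer: DADF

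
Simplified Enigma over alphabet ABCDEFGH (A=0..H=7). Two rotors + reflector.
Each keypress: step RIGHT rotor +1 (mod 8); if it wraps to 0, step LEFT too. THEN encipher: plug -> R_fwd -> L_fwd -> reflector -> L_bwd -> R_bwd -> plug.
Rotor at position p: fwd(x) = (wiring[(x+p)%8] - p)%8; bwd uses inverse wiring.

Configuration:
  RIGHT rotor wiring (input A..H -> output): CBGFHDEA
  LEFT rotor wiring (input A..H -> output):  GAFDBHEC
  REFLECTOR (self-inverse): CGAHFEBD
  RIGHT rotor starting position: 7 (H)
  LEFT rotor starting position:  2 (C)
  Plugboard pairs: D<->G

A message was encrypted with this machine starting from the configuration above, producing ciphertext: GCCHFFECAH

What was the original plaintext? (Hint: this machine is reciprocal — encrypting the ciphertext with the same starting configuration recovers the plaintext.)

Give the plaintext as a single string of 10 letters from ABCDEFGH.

Answer: DBAGGCFEDD

Derivation:
Char 1 ('G'): step: R->0, L->3 (L advanced); G->plug->D->R->F->L->D->refl->H->L'->E->R'->G->plug->D
Char 2 ('C'): step: R->1, L=3; C->plug->C->R->E->L->H->refl->D->L'->F->R'->B->plug->B
Char 3 ('C'): step: R->2, L=3; C->plug->C->R->F->L->D->refl->H->L'->E->R'->A->plug->A
Char 4 ('H'): step: R->3, L=3; H->plug->H->R->D->L->B->refl->G->L'->B->R'->D->plug->G
Char 5 ('F'): step: R->4, L=3; F->plug->F->R->F->L->D->refl->H->L'->E->R'->D->plug->G
Char 6 ('F'): step: R->5, L=3; F->plug->F->R->B->L->G->refl->B->L'->D->R'->C->plug->C
Char 7 ('E'): step: R->6, L=3; E->plug->E->R->A->L->A->refl->C->L'->H->R'->F->plug->F
Char 8 ('C'): step: R->7, L=3; C->plug->C->R->C->L->E->refl->F->L'->G->R'->E->plug->E
Char 9 ('A'): step: R->0, L->4 (L advanced); A->plug->A->R->C->L->A->refl->C->L'->E->R'->G->plug->D
Char 10 ('H'): step: R->1, L=4; H->plug->H->R->B->L->D->refl->H->L'->H->R'->G->plug->D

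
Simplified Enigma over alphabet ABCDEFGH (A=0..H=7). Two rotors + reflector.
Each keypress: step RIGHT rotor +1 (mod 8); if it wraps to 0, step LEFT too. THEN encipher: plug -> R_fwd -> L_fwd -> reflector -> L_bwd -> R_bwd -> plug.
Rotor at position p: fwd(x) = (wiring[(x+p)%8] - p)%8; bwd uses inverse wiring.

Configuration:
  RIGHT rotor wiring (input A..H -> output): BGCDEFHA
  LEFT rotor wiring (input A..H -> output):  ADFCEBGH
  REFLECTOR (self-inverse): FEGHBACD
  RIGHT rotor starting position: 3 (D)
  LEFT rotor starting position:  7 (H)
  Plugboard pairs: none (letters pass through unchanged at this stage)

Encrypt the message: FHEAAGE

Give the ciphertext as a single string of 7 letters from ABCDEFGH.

Char 1 ('F'): step: R->4, L=7; F->plug->F->R->C->L->E->refl->B->L'->B->R'->B->plug->B
Char 2 ('H'): step: R->5, L=7; H->plug->H->R->H->L->H->refl->D->L'->E->R'->D->plug->D
Char 3 ('E'): step: R->6, L=7; E->plug->E->R->E->L->D->refl->H->L'->H->R'->H->plug->H
Char 4 ('A'): step: R->7, L=7; A->plug->A->R->B->L->B->refl->E->L'->C->R'->B->plug->B
Char 5 ('A'): step: R->0, L->0 (L advanced); A->plug->A->R->B->L->D->refl->H->L'->H->R'->G->plug->G
Char 6 ('G'): step: R->1, L=0; G->plug->G->R->H->L->H->refl->D->L'->B->R'->B->plug->B
Char 7 ('E'): step: R->2, L=0; E->plug->E->R->F->L->B->refl->E->L'->E->R'->H->plug->H

Answer: BDHBGBH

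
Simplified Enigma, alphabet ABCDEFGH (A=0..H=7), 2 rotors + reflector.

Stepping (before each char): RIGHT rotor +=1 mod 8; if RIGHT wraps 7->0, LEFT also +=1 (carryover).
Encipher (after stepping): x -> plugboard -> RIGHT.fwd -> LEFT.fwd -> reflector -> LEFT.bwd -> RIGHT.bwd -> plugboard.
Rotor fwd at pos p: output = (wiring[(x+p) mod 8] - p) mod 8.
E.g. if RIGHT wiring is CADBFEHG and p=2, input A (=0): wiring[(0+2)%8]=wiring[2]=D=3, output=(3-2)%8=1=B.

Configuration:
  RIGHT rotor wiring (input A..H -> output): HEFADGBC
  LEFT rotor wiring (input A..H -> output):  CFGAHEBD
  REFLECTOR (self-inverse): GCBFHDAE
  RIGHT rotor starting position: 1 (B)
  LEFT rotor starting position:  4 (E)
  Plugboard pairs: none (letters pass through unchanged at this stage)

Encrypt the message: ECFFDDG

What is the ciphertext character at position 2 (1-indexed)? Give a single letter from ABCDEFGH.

Char 1 ('E'): step: R->2, L=4; E->plug->E->R->H->L->E->refl->H->L'->D->R'->A->plug->A
Char 2 ('C'): step: R->3, L=4; C->plug->C->R->D->L->H->refl->E->L'->H->R'->E->plug->E

E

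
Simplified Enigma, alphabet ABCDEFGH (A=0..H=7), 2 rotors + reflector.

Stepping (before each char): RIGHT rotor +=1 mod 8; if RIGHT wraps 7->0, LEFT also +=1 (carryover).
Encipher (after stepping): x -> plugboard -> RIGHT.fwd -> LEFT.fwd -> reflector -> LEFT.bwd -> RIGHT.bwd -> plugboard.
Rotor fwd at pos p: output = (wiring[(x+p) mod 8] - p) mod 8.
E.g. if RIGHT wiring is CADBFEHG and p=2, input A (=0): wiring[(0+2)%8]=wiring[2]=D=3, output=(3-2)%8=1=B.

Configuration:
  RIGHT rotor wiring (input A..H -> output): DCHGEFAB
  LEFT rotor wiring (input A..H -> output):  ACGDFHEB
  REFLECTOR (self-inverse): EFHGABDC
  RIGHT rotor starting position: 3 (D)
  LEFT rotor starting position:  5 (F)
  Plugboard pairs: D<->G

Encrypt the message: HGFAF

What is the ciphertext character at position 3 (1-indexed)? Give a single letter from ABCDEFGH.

Char 1 ('H'): step: R->4, L=5; H->plug->H->R->C->L->E->refl->A->L'->H->R'->E->plug->E
Char 2 ('G'): step: R->5, L=5; G->plug->D->R->G->L->G->refl->D->L'->D->R'->B->plug->B
Char 3 ('F'): step: R->6, L=5; F->plug->F->R->A->L->C->refl->H->L'->B->R'->E->plug->E

E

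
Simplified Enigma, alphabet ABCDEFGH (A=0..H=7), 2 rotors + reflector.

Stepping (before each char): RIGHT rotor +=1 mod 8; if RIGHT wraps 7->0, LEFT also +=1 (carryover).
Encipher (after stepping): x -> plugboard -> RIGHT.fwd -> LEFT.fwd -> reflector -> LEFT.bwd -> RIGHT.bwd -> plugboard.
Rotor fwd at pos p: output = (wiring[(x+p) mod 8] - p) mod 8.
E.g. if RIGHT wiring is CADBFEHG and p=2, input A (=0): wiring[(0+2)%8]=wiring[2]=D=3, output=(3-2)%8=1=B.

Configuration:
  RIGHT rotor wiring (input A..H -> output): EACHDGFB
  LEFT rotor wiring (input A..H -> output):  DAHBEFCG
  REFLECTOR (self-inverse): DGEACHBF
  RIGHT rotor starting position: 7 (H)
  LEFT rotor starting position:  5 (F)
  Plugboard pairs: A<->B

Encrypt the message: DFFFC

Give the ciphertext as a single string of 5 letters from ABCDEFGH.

Char 1 ('D'): step: R->0, L->6 (L advanced); D->plug->D->R->H->L->H->refl->F->L'->C->R'->C->plug->C
Char 2 ('F'): step: R->1, L=6; F->plug->F->R->E->L->B->refl->G->L'->G->R'->C->plug->C
Char 3 ('F'): step: R->2, L=6; F->plug->F->R->H->L->H->refl->F->L'->C->R'->G->plug->G
Char 4 ('F'): step: R->3, L=6; F->plug->F->R->B->L->A->refl->D->L'->F->R'->G->plug->G
Char 5 ('C'): step: R->4, L=6; C->plug->C->R->B->L->A->refl->D->L'->F->R'->D->plug->D

Answer: CCGGD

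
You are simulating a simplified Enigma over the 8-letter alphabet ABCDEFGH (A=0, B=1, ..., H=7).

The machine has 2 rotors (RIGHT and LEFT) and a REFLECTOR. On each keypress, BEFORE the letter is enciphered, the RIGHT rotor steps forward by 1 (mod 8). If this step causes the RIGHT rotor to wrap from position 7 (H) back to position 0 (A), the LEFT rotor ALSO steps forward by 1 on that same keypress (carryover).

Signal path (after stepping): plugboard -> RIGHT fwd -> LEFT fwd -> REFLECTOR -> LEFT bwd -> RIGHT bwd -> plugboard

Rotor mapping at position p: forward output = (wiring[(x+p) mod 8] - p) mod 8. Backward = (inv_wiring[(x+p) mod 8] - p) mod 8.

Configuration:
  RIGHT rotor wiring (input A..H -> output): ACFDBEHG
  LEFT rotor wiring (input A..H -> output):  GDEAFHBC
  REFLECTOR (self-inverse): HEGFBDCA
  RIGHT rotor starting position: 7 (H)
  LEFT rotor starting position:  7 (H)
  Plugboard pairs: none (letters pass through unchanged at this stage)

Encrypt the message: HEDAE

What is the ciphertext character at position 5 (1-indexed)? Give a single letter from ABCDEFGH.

Char 1 ('H'): step: R->0, L->0 (L advanced); H->plug->H->R->G->L->B->refl->E->L'->C->R'->B->plug->B
Char 2 ('E'): step: R->1, L=0; E->plug->E->R->D->L->A->refl->H->L'->F->R'->G->plug->G
Char 3 ('D'): step: R->2, L=0; D->plug->D->R->C->L->E->refl->B->L'->G->R'->G->plug->G
Char 4 ('A'): step: R->3, L=0; A->plug->A->R->A->L->G->refl->C->L'->H->R'->G->plug->G
Char 5 ('E'): step: R->4, L=0; E->plug->E->R->E->L->F->refl->D->L'->B->R'->G->plug->G

G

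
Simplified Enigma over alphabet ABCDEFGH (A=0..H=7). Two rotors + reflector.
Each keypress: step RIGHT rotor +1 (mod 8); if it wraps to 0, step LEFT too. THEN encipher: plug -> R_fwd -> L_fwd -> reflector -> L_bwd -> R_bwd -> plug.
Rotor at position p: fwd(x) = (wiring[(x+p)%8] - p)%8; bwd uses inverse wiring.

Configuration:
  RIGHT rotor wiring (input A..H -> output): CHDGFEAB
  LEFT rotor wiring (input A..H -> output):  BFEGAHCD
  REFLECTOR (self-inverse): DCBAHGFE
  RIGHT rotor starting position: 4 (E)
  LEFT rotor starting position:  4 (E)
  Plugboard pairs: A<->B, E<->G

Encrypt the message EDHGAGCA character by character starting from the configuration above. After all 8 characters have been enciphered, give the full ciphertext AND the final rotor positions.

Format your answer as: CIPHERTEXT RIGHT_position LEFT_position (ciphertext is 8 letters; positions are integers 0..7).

Answer: FHFCHEAG 4 5

Derivation:
Char 1 ('E'): step: R->5, L=4; E->plug->G->R->B->L->D->refl->A->L'->G->R'->F->plug->F
Char 2 ('D'): step: R->6, L=4; D->plug->D->R->B->L->D->refl->A->L'->G->R'->H->plug->H
Char 3 ('H'): step: R->7, L=4; H->plug->H->R->B->L->D->refl->A->L'->G->R'->F->plug->F
Char 4 ('G'): step: R->0, L->5 (L advanced); G->plug->E->R->F->L->H->refl->E->L'->D->R'->C->plug->C
Char 5 ('A'): step: R->1, L=5; A->plug->B->R->C->L->G->refl->F->L'->B->R'->H->plug->H
Char 6 ('G'): step: R->2, L=5; G->plug->E->R->G->L->B->refl->C->L'->A->R'->G->plug->E
Char 7 ('C'): step: R->3, L=5; C->plug->C->R->B->L->F->refl->G->L'->C->R'->B->plug->A
Char 8 ('A'): step: R->4, L=5; A->plug->B->R->A->L->C->refl->B->L'->G->R'->E->plug->G
Final: ciphertext=FHFCHEAG, RIGHT=4, LEFT=5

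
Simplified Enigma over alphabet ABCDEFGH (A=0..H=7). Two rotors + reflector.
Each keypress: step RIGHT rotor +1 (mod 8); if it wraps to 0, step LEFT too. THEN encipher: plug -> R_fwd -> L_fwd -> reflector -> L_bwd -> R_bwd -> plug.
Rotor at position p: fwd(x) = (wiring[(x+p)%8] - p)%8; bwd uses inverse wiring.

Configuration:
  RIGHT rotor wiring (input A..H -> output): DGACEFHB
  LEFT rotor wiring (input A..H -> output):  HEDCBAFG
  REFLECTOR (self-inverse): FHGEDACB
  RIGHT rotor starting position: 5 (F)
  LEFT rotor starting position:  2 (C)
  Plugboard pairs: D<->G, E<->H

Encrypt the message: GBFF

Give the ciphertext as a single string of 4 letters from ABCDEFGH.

Char 1 ('G'): step: R->6, L=2; G->plug->D->R->A->L->B->refl->H->L'->C->R'->E->plug->H
Char 2 ('B'): step: R->7, L=2; B->plug->B->R->E->L->D->refl->E->L'->F->R'->F->plug->F
Char 3 ('F'): step: R->0, L->3 (L advanced); F->plug->F->R->F->L->E->refl->D->L'->E->R'->E->plug->H
Char 4 ('F'): step: R->1, L=3; F->plug->F->R->G->L->B->refl->H->L'->A->R'->G->plug->D

Answer: HFHD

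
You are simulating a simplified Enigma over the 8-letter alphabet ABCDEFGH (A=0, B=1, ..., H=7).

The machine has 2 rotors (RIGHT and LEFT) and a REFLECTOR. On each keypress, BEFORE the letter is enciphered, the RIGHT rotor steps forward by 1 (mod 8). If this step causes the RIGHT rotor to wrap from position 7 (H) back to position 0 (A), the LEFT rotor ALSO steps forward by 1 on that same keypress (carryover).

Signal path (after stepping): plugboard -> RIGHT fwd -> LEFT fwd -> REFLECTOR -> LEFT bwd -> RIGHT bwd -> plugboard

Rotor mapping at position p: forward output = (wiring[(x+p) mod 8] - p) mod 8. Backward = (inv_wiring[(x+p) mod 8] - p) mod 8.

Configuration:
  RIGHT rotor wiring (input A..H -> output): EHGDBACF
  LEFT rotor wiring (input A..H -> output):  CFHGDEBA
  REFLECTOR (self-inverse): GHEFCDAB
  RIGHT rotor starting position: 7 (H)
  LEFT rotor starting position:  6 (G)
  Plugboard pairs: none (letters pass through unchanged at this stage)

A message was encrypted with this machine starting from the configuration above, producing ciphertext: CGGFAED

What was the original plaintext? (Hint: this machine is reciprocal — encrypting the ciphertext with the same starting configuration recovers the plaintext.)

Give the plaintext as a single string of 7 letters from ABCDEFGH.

Answer: EDFBHAC

Derivation:
Char 1 ('C'): step: R->0, L->7 (L advanced); C->plug->C->R->G->L->F->refl->D->L'->B->R'->E->plug->E
Char 2 ('G'): step: R->1, L=7; G->plug->G->R->E->L->H->refl->B->L'->A->R'->D->plug->D
Char 3 ('G'): step: R->2, L=7; G->plug->G->R->C->L->G->refl->A->L'->D->R'->F->plug->F
Char 4 ('F'): step: R->3, L=7; F->plug->F->R->B->L->D->refl->F->L'->G->R'->B->plug->B
Char 5 ('A'): step: R->4, L=7; A->plug->A->R->F->L->E->refl->C->L'->H->R'->H->plug->H
Char 6 ('E'): step: R->5, L=7; E->plug->E->R->C->L->G->refl->A->L'->D->R'->A->plug->A
Char 7 ('D'): step: R->6, L=7; D->plug->D->R->B->L->D->refl->F->L'->G->R'->C->plug->C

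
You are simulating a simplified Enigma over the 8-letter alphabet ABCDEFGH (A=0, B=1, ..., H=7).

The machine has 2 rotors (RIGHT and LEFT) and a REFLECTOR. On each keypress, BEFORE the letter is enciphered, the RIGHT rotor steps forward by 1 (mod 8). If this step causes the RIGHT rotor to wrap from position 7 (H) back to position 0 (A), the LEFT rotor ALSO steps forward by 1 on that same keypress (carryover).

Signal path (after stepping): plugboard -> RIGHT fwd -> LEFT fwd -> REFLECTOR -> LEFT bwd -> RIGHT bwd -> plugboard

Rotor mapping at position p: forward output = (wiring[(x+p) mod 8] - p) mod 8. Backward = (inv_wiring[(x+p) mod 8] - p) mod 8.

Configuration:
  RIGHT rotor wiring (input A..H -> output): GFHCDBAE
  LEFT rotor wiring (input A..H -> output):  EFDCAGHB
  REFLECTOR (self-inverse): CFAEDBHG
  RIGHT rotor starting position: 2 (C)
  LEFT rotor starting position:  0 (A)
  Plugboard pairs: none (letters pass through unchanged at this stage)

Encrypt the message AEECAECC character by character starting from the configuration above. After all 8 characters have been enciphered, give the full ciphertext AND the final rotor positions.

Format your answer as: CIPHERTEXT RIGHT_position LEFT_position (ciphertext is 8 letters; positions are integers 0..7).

Answer: EDFACBBE 2 1

Derivation:
Char 1 ('A'): step: R->3, L=0; A->plug->A->R->H->L->B->refl->F->L'->B->R'->E->plug->E
Char 2 ('E'): step: R->4, L=0; E->plug->E->R->C->L->D->refl->E->L'->A->R'->D->plug->D
Char 3 ('E'): step: R->5, L=0; E->plug->E->R->A->L->E->refl->D->L'->C->R'->F->plug->F
Char 4 ('C'): step: R->6, L=0; C->plug->C->R->A->L->E->refl->D->L'->C->R'->A->plug->A
Char 5 ('A'): step: R->7, L=0; A->plug->A->R->F->L->G->refl->H->L'->G->R'->C->plug->C
Char 6 ('E'): step: R->0, L->1 (L advanced); E->plug->E->R->D->L->H->refl->G->L'->F->R'->B->plug->B
Char 7 ('C'): step: R->1, L=1; C->plug->C->R->B->L->C->refl->A->L'->G->R'->B->plug->B
Char 8 ('C'): step: R->2, L=1; C->plug->C->R->B->L->C->refl->A->L'->G->R'->E->plug->E
Final: ciphertext=EDFACBBE, RIGHT=2, LEFT=1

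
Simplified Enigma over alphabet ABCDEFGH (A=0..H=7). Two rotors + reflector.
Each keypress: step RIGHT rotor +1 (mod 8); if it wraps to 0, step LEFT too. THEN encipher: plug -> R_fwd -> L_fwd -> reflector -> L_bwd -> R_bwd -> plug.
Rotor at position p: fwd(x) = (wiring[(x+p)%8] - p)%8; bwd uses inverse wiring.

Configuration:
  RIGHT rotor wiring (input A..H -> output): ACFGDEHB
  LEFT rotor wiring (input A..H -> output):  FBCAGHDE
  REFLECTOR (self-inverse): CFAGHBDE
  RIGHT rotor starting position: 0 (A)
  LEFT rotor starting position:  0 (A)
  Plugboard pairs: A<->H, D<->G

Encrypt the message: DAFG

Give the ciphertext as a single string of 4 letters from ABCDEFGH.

Char 1 ('D'): step: R->1, L=0; D->plug->G->R->A->L->F->refl->B->L'->B->R'->A->plug->H
Char 2 ('A'): step: R->2, L=0; A->plug->H->R->A->L->F->refl->B->L'->B->R'->C->plug->C
Char 3 ('F'): step: R->3, L=0; F->plug->F->R->F->L->H->refl->E->L'->H->R'->G->plug->D
Char 4 ('G'): step: R->4, L=0; G->plug->D->R->F->L->H->refl->E->L'->H->R'->A->plug->H

Answer: HCDH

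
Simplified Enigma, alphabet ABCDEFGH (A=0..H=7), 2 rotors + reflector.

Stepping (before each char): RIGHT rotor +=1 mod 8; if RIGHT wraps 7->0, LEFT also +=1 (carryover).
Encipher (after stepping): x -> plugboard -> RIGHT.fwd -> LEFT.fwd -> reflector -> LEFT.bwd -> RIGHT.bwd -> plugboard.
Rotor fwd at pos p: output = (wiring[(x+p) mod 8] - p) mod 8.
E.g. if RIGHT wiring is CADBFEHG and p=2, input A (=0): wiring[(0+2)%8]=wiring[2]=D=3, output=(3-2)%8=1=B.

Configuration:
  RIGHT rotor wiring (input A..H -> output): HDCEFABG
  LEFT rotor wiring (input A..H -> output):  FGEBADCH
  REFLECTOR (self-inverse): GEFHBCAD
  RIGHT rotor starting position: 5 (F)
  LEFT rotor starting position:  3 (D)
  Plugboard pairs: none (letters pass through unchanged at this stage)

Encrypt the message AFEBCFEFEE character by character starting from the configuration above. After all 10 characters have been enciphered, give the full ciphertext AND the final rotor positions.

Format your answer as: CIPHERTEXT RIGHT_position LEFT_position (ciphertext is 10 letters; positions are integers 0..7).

Char 1 ('A'): step: R->6, L=3; A->plug->A->R->D->L->H->refl->D->L'->G->R'->F->plug->F
Char 2 ('F'): step: R->7, L=3; F->plug->F->R->G->L->D->refl->H->L'->D->R'->D->plug->D
Char 3 ('E'): step: R->0, L->4 (L advanced); E->plug->E->R->F->L->C->refl->F->L'->H->R'->A->plug->A
Char 4 ('B'): step: R->1, L=4; B->plug->B->R->B->L->H->refl->D->L'->D->R'->C->plug->C
Char 5 ('C'): step: R->2, L=4; C->plug->C->R->D->L->D->refl->H->L'->B->R'->H->plug->H
Char 6 ('F'): step: R->3, L=4; F->plug->F->R->E->L->B->refl->E->L'->A->R'->G->plug->G
Char 7 ('E'): step: R->4, L=4; E->plug->E->R->D->L->D->refl->H->L'->B->R'->A->plug->A
Char 8 ('F'): step: R->5, L=4; F->plug->F->R->F->L->C->refl->F->L'->H->R'->G->plug->G
Char 9 ('E'): step: R->6, L=4; E->plug->E->R->E->L->B->refl->E->L'->A->R'->B->plug->B
Char 10 ('E'): step: R->7, L=4; E->plug->E->R->F->L->C->refl->F->L'->H->R'->A->plug->A
Final: ciphertext=FDACHGAGBA, RIGHT=7, LEFT=4

Answer: FDACHGAGBA 7 4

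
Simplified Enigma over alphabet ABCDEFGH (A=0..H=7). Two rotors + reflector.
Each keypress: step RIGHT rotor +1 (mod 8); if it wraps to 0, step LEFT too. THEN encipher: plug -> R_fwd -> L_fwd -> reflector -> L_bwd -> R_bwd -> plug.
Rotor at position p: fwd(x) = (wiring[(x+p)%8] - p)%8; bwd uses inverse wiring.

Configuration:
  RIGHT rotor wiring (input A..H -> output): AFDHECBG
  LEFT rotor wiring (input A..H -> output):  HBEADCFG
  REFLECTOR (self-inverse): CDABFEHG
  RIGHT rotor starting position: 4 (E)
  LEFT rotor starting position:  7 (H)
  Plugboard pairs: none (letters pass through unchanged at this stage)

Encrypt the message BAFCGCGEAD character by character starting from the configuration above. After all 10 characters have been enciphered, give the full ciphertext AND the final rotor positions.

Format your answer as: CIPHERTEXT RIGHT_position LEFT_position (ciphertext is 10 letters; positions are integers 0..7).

Char 1 ('B'): step: R->5, L=7; B->plug->B->R->E->L->B->refl->D->L'->G->R'->F->plug->F
Char 2 ('A'): step: R->6, L=7; A->plug->A->R->D->L->F->refl->E->L'->F->R'->E->plug->E
Char 3 ('F'): step: R->7, L=7; F->plug->F->R->F->L->E->refl->F->L'->D->R'->G->plug->G
Char 4 ('C'): step: R->0, L->0 (L advanced); C->plug->C->R->D->L->A->refl->C->L'->F->R'->B->plug->B
Char 5 ('G'): step: R->1, L=0; G->plug->G->R->F->L->C->refl->A->L'->D->R'->D->plug->D
Char 6 ('C'): step: R->2, L=0; C->plug->C->R->C->L->E->refl->F->L'->G->R'->G->plug->G
Char 7 ('G'): step: R->3, L=0; G->plug->G->R->C->L->E->refl->F->L'->G->R'->D->plug->D
Char 8 ('E'): step: R->4, L=0; E->plug->E->R->E->L->D->refl->B->L'->B->R'->F->plug->F
Char 9 ('A'): step: R->5, L=0; A->plug->A->R->F->L->C->refl->A->L'->D->R'->D->plug->D
Char 10 ('D'): step: R->6, L=0; D->plug->D->R->H->L->G->refl->H->L'->A->R'->B->plug->B
Final: ciphertext=FEGBDGDFDB, RIGHT=6, LEFT=0

Answer: FEGBDGDFDB 6 0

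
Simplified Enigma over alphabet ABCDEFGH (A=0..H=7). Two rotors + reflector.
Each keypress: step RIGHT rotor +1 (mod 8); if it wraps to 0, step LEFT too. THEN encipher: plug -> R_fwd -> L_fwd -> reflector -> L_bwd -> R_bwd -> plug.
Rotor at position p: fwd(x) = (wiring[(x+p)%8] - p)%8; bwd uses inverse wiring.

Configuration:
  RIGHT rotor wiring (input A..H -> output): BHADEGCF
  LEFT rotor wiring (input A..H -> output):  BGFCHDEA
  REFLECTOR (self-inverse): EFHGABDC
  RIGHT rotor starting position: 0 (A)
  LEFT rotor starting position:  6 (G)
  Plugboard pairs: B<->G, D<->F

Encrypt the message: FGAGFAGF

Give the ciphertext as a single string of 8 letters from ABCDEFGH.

Answer: EFEAAFCE

Derivation:
Char 1 ('F'): step: R->1, L=6; F->plug->D->R->D->L->A->refl->E->L'->F->R'->E->plug->E
Char 2 ('G'): step: R->2, L=6; G->plug->B->R->B->L->C->refl->H->L'->E->R'->D->plug->F
Char 3 ('A'): step: R->3, L=6; A->plug->A->R->A->L->G->refl->D->L'->C->R'->E->plug->E
Char 4 ('G'): step: R->4, L=6; G->plug->B->R->C->L->D->refl->G->L'->A->R'->A->plug->A
Char 5 ('F'): step: R->5, L=6; F->plug->D->R->E->L->H->refl->C->L'->B->R'->A->plug->A
Char 6 ('A'): step: R->6, L=6; A->plug->A->R->E->L->H->refl->C->L'->B->R'->D->plug->F
Char 7 ('G'): step: R->7, L=6; G->plug->B->R->C->L->D->refl->G->L'->A->R'->C->plug->C
Char 8 ('F'): step: R->0, L->7 (L advanced); F->plug->D->R->D->L->G->refl->D->L'->E->R'->E->plug->E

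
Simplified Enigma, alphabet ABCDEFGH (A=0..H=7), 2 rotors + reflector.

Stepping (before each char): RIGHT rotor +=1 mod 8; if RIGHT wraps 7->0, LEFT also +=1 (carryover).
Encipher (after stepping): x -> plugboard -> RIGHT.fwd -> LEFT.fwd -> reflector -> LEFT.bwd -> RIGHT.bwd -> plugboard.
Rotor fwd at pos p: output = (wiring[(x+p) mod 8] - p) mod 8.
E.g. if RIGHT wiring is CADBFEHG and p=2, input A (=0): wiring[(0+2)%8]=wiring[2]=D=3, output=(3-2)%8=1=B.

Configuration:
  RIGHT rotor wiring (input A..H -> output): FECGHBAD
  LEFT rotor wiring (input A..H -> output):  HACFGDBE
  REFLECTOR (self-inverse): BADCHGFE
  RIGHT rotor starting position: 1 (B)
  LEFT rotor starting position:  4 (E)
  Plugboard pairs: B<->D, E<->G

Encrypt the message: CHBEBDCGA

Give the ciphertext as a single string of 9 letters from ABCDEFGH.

Char 1 ('C'): step: R->2, L=4; C->plug->C->R->F->L->E->refl->H->L'->B->R'->F->plug->F
Char 2 ('H'): step: R->3, L=4; H->plug->H->R->H->L->B->refl->A->L'->D->R'->A->plug->A
Char 3 ('B'): step: R->4, L=4; B->plug->D->R->H->L->B->refl->A->L'->D->R'->A->plug->A
Char 4 ('E'): step: R->5, L=4; E->plug->G->R->B->L->H->refl->E->L'->F->R'->F->plug->F
Char 5 ('B'): step: R->6, L=4; B->plug->D->R->G->L->G->refl->F->L'->C->R'->A->plug->A
Char 6 ('D'): step: R->7, L=4; D->plug->B->R->G->L->G->refl->F->L'->C->R'->G->plug->E
Char 7 ('C'): step: R->0, L->5 (L advanced); C->plug->C->R->C->L->H->refl->E->L'->B->R'->F->plug->F
Char 8 ('G'): step: R->1, L=5; G->plug->E->R->A->L->G->refl->F->L'->F->R'->C->plug->C
Char 9 ('A'): step: R->2, L=5; A->plug->A->R->A->L->G->refl->F->L'->F->R'->C->plug->C

Answer: FAAFAEFCC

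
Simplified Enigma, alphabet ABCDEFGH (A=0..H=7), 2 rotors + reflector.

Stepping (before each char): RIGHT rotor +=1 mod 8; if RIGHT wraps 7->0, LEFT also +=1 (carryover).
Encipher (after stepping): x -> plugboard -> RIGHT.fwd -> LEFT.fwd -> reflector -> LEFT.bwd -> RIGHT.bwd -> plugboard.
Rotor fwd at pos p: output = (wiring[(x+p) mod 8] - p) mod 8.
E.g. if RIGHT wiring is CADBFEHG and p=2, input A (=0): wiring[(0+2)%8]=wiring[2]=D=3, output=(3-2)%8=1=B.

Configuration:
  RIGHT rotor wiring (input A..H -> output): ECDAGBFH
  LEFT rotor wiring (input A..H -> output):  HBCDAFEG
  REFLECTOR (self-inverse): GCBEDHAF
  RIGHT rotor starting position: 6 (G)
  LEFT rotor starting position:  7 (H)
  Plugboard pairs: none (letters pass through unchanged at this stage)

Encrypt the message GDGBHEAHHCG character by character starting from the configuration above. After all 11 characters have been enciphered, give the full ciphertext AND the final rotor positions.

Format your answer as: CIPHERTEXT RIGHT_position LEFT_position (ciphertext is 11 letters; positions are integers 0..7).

Char 1 ('G'): step: R->7, L=7; G->plug->G->R->C->L->C->refl->B->L'->F->R'->B->plug->B
Char 2 ('D'): step: R->0, L->0 (L advanced); D->plug->D->R->A->L->H->refl->F->L'->F->R'->G->plug->G
Char 3 ('G'): step: R->1, L=0; G->plug->G->R->G->L->E->refl->D->L'->D->R'->H->plug->H
Char 4 ('B'): step: R->2, L=0; B->plug->B->R->G->L->E->refl->D->L'->D->R'->E->plug->E
Char 5 ('H'): step: R->3, L=0; H->plug->H->R->A->L->H->refl->F->L'->F->R'->A->plug->A
Char 6 ('E'): step: R->4, L=0; E->plug->E->R->A->L->H->refl->F->L'->F->R'->B->plug->B
Char 7 ('A'): step: R->5, L=0; A->plug->A->R->E->L->A->refl->G->L'->H->R'->D->plug->D
Char 8 ('H'): step: R->6, L=0; H->plug->H->R->D->L->D->refl->E->L'->G->R'->C->plug->C
Char 9 ('H'): step: R->7, L=0; H->plug->H->R->G->L->E->refl->D->L'->D->R'->C->plug->C
Char 10 ('C'): step: R->0, L->1 (L advanced); C->plug->C->R->D->L->H->refl->F->L'->G->R'->E->plug->E
Char 11 ('G'): step: R->1, L=1; G->plug->G->R->G->L->F->refl->H->L'->D->R'->H->plug->H
Final: ciphertext=BGHEABDCCEH, RIGHT=1, LEFT=1

Answer: BGHEABDCCEH 1 1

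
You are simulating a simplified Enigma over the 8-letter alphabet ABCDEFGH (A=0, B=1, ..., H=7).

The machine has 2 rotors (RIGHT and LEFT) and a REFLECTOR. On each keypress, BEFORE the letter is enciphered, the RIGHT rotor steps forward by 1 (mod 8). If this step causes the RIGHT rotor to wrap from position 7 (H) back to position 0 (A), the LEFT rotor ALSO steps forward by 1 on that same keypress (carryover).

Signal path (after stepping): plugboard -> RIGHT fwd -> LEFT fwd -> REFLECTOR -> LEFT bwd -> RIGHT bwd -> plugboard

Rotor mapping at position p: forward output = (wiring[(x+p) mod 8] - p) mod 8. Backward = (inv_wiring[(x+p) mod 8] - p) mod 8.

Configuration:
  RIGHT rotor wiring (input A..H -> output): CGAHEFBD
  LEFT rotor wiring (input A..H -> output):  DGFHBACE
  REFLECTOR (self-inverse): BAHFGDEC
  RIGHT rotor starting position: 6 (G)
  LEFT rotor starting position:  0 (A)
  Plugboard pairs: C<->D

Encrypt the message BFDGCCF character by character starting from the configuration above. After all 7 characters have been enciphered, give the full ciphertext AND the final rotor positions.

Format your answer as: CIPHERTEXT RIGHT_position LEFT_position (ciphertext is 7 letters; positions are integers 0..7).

Char 1 ('B'): step: R->7, L=0; B->plug->B->R->D->L->H->refl->C->L'->G->R'->G->plug->G
Char 2 ('F'): step: R->0, L->1 (L advanced); F->plug->F->R->F->L->B->refl->A->L'->D->R'->H->plug->H
Char 3 ('D'): step: R->1, L=1; D->plug->C->R->G->L->D->refl->F->L'->A->R'->F->plug->F
Char 4 ('G'): step: R->2, L=1; G->plug->G->R->A->L->F->refl->D->L'->G->R'->A->plug->A
Char 5 ('C'): step: R->3, L=1; C->plug->D->R->G->L->D->refl->F->L'->A->R'->E->plug->E
Char 6 ('C'): step: R->4, L=1; C->plug->D->R->H->L->C->refl->H->L'->E->R'->G->plug->G
Char 7 ('F'): step: R->5, L=1; F->plug->F->R->D->L->A->refl->B->L'->F->R'->D->plug->C
Final: ciphertext=GHFAEGC, RIGHT=5, LEFT=1

Answer: GHFAEGC 5 1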